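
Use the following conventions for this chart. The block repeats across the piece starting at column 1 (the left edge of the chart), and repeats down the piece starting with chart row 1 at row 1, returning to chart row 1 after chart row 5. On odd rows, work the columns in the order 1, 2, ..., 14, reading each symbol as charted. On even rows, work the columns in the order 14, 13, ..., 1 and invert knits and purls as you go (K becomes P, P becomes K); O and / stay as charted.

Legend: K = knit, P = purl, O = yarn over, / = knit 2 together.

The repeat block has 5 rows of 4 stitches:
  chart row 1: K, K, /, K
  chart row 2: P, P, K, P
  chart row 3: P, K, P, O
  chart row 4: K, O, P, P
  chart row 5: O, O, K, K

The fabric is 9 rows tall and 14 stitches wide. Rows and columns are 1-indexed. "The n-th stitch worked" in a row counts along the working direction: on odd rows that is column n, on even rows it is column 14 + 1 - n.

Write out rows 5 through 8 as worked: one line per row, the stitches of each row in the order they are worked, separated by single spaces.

Rows as worked:
O O K K O O K K O O K K O O
P P P / P P P / P P P / P P
P P K P P P K P P P K P P P
P K O K P K O K P K O K P K

Derivation:
Row 5: chart row 5, RS - tile across columns 1-14 and work as-is.
Row 6: chart row 1, WS - tiled (columns 1-14): K K / K K K / K K K / K K K; work from column 14 back to 1 with K<->P swapped.
Row 7: chart row 2, RS - tile across columns 1-14 and work as-is.
Row 8: chart row 3, WS - tiled (columns 1-14): P K P O P K P O P K P O P K; work from column 14 back to 1 with K<->P swapped.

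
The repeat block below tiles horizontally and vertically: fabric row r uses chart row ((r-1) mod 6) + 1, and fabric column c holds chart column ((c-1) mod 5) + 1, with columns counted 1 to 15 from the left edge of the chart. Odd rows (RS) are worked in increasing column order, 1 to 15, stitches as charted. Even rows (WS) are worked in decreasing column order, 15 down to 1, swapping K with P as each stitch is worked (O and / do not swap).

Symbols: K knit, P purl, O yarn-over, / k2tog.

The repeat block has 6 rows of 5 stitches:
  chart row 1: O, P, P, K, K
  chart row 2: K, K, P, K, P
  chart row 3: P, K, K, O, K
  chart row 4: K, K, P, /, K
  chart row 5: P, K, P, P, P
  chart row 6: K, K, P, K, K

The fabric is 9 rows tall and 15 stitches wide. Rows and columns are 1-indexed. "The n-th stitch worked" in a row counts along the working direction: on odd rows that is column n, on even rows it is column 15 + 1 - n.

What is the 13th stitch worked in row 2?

Stitch:
K

Derivation:
Row 2: (2-1) mod 6 = 1, so use chart row 2. Even row -> WS.
Chart row 2 tiled across columns 1-15: K K P K P K K P K P K K P K P
Wrong side: read the tiled row from column 15 down to 1 and exchange K with P (leave O, /).
Row 2 as worked: K P K P P K P K P P K P K P P
The 13th stitch worked is K.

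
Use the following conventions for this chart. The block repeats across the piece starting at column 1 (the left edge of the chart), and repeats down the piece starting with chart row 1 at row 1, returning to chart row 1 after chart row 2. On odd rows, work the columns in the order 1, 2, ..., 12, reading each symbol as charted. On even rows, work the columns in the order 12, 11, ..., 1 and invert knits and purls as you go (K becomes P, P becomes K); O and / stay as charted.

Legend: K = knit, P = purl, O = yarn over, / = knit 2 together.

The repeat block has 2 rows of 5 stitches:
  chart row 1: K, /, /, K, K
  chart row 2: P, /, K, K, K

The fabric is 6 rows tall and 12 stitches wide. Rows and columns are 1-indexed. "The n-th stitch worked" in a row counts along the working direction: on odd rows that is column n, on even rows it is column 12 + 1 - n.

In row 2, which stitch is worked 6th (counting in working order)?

== STITCH ==
/

Derivation:
For row 2: chart row = ((2-1) mod 2) + 1 = 2; this is a WS (even) row.
Chart row 2 tiled across columns 1-12: P / K K K P / K K K P /
Wrong side: read the tiled row from column 12 down to 1 and exchange K with P (leave O, /).
Row 2 as worked: / K P P P / K P P P / K
Counting 6 along the worked row gives /.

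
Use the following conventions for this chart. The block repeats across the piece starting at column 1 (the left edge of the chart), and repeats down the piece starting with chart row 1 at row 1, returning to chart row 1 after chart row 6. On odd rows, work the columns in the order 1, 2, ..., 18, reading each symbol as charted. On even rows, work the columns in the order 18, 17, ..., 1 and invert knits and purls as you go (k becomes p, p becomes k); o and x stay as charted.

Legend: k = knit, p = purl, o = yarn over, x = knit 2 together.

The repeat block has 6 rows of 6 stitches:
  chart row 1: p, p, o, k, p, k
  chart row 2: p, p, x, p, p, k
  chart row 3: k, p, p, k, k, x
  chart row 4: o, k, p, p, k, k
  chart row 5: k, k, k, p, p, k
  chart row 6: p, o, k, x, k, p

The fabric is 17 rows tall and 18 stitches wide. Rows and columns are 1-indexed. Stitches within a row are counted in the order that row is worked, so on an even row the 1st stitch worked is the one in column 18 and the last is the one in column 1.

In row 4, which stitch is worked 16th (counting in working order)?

Row 4 uses chart row ((4-1) mod 6)+1 = 4. Row 4 is even, so WS.
Chart row 4 tiled across columns 1-18: o k p p k k o k p p k k o k p p k k
WS row: flip the tiled sequence (start at column 18) and apply k<->p; o and x stay.
Row 4 as worked: p p k k p o p p k k p o p p k k p o
Counting 16 along the worked row gives k.

Result:
k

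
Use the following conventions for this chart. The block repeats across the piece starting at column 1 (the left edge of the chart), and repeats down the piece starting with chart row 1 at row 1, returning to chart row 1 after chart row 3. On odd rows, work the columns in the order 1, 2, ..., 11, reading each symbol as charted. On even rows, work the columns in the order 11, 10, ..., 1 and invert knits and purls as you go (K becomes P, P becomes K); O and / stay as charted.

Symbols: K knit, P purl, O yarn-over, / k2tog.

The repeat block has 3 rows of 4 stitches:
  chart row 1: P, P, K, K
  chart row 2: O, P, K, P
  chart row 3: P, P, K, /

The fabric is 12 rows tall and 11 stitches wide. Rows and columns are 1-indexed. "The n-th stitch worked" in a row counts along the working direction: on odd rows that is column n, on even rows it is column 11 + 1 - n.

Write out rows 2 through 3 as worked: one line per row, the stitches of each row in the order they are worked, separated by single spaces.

Row 2: chart row 2, WS - tiled (columns 1-11): O P K P O P K P O P K; work from column 11 back to 1 with K<->P swapped.
Row 3: chart row 3, RS - tile across columns 1-11 and work as-is.

Rows as worked:
P K O K P K O K P K O
P P K / P P K / P P K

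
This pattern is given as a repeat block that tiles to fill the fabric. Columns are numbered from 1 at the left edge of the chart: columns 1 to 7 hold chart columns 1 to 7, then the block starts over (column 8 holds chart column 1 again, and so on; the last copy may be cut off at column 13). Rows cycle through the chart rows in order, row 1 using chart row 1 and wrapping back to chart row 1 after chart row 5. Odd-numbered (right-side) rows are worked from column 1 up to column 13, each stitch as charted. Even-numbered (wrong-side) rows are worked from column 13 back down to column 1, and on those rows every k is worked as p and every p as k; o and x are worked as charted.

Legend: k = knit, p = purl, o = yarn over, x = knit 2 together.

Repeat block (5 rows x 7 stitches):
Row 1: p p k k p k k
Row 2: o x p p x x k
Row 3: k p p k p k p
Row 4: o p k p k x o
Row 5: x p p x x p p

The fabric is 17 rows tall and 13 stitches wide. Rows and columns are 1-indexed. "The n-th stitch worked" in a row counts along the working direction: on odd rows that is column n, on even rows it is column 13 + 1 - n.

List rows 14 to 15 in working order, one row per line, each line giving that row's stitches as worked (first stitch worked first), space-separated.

== ROWS AS WORKED ==
x p k p k o o x p k p k o
x p p x x p p x p p x x p

Derivation:
Row 14: chart row 4, WS - tiled (columns 1-13): o p k p k x o o p k p k x; work from column 13 back to 1 with k<->p swapped.
Row 15: chart row 5, RS - tile across columns 1-13 and work as-is.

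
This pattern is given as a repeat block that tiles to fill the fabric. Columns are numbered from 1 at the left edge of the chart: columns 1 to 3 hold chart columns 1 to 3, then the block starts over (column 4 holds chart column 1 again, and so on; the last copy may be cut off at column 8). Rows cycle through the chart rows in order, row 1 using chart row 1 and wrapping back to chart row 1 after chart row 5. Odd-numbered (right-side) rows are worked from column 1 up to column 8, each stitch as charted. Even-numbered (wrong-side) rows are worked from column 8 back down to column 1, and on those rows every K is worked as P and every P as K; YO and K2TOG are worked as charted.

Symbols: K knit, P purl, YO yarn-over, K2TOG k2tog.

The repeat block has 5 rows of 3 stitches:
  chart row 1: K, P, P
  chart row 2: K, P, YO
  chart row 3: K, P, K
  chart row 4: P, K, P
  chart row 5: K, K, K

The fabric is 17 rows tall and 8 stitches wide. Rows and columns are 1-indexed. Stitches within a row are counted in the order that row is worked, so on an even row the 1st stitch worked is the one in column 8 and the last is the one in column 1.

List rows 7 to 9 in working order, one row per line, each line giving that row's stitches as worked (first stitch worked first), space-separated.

== ROWS AS WORKED ==
K P YO K P YO K P
K P P K P P K P
P K P P K P P K

Derivation:
Row 7: chart row 2, RS - tile across columns 1-8 and work as-is.
Row 8: chart row 3, WS - tiled (columns 1-8): K P K K P K K P; work from column 8 back to 1 with K<->P swapped.
Row 9: chart row 4, RS - tile across columns 1-8 and work as-is.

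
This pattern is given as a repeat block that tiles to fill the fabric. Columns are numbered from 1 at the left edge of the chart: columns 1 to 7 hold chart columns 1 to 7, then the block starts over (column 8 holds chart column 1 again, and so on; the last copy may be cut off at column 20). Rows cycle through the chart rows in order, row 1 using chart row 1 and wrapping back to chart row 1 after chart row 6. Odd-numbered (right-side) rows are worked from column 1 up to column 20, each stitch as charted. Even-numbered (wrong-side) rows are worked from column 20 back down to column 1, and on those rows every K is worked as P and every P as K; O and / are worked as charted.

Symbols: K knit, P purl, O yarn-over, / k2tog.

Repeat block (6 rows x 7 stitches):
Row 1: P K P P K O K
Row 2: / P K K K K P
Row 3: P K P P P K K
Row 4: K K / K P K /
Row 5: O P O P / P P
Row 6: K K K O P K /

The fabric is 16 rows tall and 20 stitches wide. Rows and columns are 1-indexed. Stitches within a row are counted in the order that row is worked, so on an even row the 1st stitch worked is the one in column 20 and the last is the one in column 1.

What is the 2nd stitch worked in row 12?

Result:
K

Derivation:
Row 12: (12-1) mod 6 = 5, so use chart row 6. Even row -> WS.
Chart row 6 tiled across columns 1-20: K K K O P K / K K K O P K / K K K O P K
WS row: flip the tiled sequence (start at column 20) and apply K<->P; O and / stay.
Row 12 as worked: P K O P P P / P K O P P P / P K O P P P
Counting 2 along the worked row gives K.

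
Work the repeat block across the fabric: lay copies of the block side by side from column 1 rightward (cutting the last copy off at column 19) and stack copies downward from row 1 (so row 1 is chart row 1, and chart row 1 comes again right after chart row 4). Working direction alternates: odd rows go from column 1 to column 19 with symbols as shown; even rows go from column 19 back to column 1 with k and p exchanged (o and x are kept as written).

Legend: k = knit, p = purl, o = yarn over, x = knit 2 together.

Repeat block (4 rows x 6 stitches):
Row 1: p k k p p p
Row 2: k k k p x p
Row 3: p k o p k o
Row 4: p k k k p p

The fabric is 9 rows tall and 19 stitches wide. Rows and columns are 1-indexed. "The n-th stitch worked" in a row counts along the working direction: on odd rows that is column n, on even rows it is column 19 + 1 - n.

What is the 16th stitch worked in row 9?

Row 9: (9-1) mod 4 = 0, so use chart row 1. Odd row -> RS.
Chart row 1 tiled across columns 1-19: p k k p p p p k k p p p p k k p p p p
RS: work column 1 to column 19, symbols as charted — the tiled row is the row as worked.
Counting 16 along the worked row gives p.

Stitch:
p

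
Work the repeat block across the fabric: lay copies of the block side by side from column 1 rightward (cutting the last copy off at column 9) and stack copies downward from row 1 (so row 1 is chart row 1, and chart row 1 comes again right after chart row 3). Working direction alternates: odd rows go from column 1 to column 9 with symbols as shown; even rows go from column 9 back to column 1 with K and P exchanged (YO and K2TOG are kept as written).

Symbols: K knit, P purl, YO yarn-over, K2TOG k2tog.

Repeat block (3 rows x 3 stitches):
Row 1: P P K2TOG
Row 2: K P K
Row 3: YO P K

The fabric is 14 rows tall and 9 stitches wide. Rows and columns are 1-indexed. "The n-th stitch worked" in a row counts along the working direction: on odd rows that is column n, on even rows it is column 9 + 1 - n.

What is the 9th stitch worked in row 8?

Row 8 uses chart row ((8-1) mod 3)+1 = 2. Row 8 is even, so WS.
Chart row 2 tiled across columns 1-9: K P K K P K K P K
WS row: flip the tiled sequence (start at column 9) and apply K<->P; YO and K2TOG stay.
Row 8 as worked: P K P P K P P K P
Counting 9 along the worked row gives P.

Result:
P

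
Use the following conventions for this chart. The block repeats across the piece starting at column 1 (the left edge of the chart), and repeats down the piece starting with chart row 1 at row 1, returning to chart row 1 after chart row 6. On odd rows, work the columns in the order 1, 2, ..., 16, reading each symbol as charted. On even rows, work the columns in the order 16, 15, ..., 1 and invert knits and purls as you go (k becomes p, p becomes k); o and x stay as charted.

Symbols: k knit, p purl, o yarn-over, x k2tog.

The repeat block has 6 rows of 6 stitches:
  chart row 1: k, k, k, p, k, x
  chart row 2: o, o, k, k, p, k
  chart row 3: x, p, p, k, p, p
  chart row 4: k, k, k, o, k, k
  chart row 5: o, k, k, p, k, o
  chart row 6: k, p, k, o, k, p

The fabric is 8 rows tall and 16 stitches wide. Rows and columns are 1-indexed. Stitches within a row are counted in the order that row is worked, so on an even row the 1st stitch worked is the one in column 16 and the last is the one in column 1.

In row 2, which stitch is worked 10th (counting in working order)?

Row 2: (2-1) mod 6 = 1, so use chart row 2. Even row -> WS.
Chart row 2 tiled across columns 1-16: o o k k p k o o k k p k o o k k
Wrong side: read the tiled row from column 16 down to 1 and exchange k with p (leave o, x).
Row 2 as worked: p p o o p k p p o o p k p p o o
The 10th stitch worked is o.

Result:
o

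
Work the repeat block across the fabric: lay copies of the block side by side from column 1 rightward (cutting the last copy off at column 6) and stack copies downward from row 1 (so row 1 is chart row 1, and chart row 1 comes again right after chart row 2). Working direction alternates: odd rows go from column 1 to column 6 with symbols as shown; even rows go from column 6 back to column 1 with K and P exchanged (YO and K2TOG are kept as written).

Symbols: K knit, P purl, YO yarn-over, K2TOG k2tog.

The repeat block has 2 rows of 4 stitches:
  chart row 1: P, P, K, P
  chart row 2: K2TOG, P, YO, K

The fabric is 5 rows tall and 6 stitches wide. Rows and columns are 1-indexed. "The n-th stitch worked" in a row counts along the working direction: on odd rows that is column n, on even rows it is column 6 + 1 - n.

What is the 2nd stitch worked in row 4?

== STITCH ==
K2TOG

Derivation:
Row 4 uses chart row ((4-1) mod 2)+1 = 2. Row 4 is even, so WS.
Chart row 2 tiled across columns 1-6: K2TOG P YO K K2TOG P
WS row: flip the tiled sequence (start at column 6) and apply K<->P; YO and K2TOG stay.
Row 4 as worked: K K2TOG P YO K K2TOG
The 2nd stitch worked is K2TOG.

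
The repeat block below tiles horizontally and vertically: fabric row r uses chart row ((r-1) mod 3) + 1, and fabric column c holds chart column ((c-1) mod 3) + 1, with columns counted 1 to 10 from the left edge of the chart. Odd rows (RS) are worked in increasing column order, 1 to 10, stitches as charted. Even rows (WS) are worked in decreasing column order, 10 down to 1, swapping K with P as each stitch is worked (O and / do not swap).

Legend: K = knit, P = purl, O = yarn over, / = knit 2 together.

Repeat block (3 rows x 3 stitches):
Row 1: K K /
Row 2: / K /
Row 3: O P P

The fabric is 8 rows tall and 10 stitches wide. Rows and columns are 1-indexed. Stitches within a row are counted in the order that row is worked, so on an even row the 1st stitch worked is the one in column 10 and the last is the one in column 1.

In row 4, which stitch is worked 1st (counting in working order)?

== STITCH ==
P

Derivation:
Row 4 uses chart row ((4-1) mod 3)+1 = 1. Row 4 is even, so WS.
Chart row 1 tiled across columns 1-10: K K / K K / K K / K
WS row: flip the tiled sequence (start at column 10) and apply K<->P; O and / stay.
Row 4 as worked: P / P P / P P / P P
The 1st stitch worked is P.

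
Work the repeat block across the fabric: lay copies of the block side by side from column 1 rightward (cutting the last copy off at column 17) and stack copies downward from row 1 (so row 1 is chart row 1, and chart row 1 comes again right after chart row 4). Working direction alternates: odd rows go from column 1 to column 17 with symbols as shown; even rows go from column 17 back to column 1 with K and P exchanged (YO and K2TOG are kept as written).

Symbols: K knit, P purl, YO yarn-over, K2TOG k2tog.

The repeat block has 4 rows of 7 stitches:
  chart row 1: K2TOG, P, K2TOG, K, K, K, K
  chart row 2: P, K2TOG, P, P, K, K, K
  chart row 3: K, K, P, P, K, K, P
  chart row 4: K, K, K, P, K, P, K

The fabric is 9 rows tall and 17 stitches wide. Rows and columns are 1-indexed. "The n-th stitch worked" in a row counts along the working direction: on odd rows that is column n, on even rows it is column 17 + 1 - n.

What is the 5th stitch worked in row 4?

Result:
K

Derivation:
Row 4: (4-1) mod 4 = 3, so use chart row 4. Even row -> WS.
Chart row 4 tiled across columns 1-17: K K K P K P K K K K P K P K K K K
Wrong side: read the tiled row from column 17 down to 1 and exchange K with P (leave YO, K2TOG).
Row 4 as worked: P P P P K P K P P P P K P K P P P
Stitch 5 in working order -> K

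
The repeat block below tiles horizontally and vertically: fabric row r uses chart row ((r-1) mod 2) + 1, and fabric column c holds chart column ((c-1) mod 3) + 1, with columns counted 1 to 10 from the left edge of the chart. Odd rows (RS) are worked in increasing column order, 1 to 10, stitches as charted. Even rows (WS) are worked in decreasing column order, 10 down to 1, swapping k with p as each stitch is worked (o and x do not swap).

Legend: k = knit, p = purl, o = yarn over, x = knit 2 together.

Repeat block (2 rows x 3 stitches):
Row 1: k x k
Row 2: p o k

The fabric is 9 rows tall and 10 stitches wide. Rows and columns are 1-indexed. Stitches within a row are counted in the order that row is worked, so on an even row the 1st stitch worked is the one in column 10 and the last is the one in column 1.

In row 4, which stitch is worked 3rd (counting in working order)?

Row 4 uses chart row ((4-1) mod 2)+1 = 2. Row 4 is even, so WS.
Chart row 2 tiled across columns 1-10: p o k p o k p o k p
Wrong side: read the tiled row from column 10 down to 1 and exchange k with p (leave o, x).
Row 4 as worked: k p o k p o k p o k
The 3rd stitch worked is o.

== STITCH ==
o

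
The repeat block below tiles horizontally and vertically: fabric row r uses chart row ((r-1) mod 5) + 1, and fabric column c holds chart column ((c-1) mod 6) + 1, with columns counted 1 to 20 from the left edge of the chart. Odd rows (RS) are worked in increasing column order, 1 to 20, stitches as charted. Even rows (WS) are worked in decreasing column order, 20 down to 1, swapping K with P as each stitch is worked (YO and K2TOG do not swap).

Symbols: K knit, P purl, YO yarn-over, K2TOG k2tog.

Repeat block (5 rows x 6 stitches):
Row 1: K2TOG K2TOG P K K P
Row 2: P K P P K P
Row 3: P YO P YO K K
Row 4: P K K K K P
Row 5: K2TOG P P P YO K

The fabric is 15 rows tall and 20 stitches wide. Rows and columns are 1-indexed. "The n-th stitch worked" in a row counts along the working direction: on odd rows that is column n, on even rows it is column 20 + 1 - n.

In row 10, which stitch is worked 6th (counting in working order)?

== STITCH ==
K

Derivation:
Row 10: (10-1) mod 5 = 4, so use chart row 5. Even row -> WS.
Chart row 5 tiled across columns 1-20: K2TOG P P P YO K K2TOG P P P YO K K2TOG P P P YO K K2TOG P
WS: work from column 20 back to column 1 (reverse the tiled row), swapping K<->P (YO and K2TOG unchanged).
Row 10 as worked: K K2TOG P YO K K K K2TOG P YO K K K K2TOG P YO K K K K2TOG
Stitch 6 in working order -> K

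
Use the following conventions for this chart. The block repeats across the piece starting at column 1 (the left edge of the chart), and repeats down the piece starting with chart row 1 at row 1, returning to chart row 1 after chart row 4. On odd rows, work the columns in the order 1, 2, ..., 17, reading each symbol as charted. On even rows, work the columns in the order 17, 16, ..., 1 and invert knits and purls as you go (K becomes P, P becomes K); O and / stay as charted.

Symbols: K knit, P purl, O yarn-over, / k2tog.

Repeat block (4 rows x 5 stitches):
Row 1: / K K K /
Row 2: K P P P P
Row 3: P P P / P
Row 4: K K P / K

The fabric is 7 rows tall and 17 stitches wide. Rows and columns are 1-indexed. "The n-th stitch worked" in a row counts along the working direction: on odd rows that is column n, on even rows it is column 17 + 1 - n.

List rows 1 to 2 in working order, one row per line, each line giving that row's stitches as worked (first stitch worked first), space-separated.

Rows as worked:
/ K K K / / K K K / / K K K / / K
K P K K K K P K K K K P K K K K P

Derivation:
Row 1: chart row 1, RS - tile across columns 1-17 and work as-is.
Row 2: chart row 2, WS - tiled (columns 1-17): K P P P P K P P P P K P P P P K P; work from column 17 back to 1 with K<->P swapped.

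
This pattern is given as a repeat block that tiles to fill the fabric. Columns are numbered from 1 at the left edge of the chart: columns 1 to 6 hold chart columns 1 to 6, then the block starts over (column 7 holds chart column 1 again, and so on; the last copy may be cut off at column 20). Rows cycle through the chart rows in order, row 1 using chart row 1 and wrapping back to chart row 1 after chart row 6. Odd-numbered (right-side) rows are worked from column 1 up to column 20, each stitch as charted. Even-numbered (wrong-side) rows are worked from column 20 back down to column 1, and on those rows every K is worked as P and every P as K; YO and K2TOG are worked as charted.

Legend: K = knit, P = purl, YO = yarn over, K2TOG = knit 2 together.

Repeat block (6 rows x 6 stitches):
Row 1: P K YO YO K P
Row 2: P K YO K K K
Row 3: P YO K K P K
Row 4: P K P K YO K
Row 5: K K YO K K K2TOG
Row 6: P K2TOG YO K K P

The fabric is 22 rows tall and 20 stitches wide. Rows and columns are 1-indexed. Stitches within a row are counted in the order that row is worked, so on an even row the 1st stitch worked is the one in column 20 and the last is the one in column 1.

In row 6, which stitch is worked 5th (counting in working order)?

Row 6: (6-1) mod 6 = 5, so use chart row 6. Even row -> WS.
Chart row 6 tiled across columns 1-20: P K2TOG YO K K P P K2TOG YO K K P P K2TOG YO K K P P K2TOG
Wrong side: read the tiled row from column 20 down to 1 and exchange K with P (leave YO, K2TOG).
Row 6 as worked: K2TOG K K P P YO K2TOG K K P P YO K2TOG K K P P YO K2TOG K
Stitch 5 in working order -> P

Stitch:
P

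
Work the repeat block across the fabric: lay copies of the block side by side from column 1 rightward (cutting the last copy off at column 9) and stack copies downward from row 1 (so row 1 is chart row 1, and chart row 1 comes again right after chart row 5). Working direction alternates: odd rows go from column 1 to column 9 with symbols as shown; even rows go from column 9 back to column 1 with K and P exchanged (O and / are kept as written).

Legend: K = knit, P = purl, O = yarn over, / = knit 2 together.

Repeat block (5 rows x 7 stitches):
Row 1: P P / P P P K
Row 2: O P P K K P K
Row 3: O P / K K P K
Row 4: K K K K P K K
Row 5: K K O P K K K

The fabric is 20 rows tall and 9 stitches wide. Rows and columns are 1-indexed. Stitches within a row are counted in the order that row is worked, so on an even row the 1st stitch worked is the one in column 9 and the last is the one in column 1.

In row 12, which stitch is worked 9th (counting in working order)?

For row 12: chart row = ((12-1) mod 5) + 1 = 2; this is a WS (even) row.
Chart row 2 tiled across columns 1-9: O P P K K P K O P
Wrong side: read the tiled row from column 9 down to 1 and exchange K with P (leave O, /).
Row 12 as worked: K O P K P P K K O
Stitch 9 in working order -> O

== STITCH ==
O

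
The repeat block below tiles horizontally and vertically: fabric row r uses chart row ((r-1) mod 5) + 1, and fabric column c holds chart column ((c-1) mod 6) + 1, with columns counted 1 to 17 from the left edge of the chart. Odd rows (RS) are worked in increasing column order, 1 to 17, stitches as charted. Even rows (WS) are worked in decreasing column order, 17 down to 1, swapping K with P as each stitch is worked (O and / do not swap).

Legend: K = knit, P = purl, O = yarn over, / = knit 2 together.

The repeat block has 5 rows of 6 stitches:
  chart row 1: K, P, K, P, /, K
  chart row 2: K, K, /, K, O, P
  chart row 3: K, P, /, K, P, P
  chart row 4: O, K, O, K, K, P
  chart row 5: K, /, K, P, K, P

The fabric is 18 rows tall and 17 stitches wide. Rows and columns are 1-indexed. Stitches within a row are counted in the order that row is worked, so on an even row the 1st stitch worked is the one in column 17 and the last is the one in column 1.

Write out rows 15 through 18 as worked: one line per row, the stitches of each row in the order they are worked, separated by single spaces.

Row 15: chart row 5, RS - tile across columns 1-17 and work as-is.
Row 16: chart row 1, WS - tiled (columns 1-17): K P K P / K K P K P / K K P K P /; work from column 17 back to 1 with K<->P swapped.
Row 17: chart row 2, RS - tile across columns 1-17 and work as-is.
Row 18: chart row 3, WS - tiled (columns 1-17): K P / K P P K P / K P P K P / K P; work from column 17 back to 1 with K<->P swapped.

Result:
K / K P K P K / K P K P K / K P K
/ K P K P P / K P K P P / K P K P
K K / K O P K K / K O P K K / K O
K P / K P K K P / K P K K P / K P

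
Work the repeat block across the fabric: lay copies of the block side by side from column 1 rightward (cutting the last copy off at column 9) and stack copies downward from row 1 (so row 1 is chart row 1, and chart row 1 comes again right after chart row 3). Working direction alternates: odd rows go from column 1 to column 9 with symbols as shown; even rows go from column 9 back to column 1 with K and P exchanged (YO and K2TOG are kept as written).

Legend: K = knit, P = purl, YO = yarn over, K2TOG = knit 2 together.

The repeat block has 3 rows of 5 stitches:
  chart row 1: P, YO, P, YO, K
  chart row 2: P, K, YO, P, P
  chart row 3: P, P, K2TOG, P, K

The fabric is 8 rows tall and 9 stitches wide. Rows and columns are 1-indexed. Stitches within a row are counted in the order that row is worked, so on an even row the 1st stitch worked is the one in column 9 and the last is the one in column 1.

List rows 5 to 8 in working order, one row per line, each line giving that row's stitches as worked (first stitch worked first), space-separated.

Row 5: chart row 2, RS - tile across columns 1-9 and work as-is.
Row 6: chart row 3, WS - tiled (columns 1-9): P P K2TOG P K P P K2TOG P; work from column 9 back to 1 with K<->P swapped.
Row 7: chart row 1, RS - tile across columns 1-9 and work as-is.
Row 8: chart row 2, WS - tiled (columns 1-9): P K YO P P P K YO P; work from column 9 back to 1 with K<->P swapped.

Result:
P K YO P P P K YO P
K K2TOG K K P K K2TOG K K
P YO P YO K P YO P YO
K YO P K K K YO P K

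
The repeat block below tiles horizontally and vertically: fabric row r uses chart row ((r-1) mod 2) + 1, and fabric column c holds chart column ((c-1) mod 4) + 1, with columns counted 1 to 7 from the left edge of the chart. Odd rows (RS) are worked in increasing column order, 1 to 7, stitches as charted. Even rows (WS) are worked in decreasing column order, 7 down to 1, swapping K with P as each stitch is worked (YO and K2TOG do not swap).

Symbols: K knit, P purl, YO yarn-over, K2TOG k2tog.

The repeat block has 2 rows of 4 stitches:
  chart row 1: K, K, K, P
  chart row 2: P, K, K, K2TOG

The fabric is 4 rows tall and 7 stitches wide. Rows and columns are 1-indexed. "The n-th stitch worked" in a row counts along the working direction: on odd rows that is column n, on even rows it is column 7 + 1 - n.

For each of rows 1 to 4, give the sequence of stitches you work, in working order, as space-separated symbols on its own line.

Rows as worked:
K K K P K K K
P P K K2TOG P P K
K K K P K K K
P P K K2TOG P P K

Derivation:
Row 1: chart row 1, RS - tile across columns 1-7 and work as-is.
Row 2: chart row 2, WS - tiled (columns 1-7): P K K K2TOG P K K; work from column 7 back to 1 with K<->P swapped.
Row 3: chart row 1, RS - tile across columns 1-7 and work as-is.
Row 4: chart row 2, WS - tiled (columns 1-7): P K K K2TOG P K K; work from column 7 back to 1 with K<->P swapped.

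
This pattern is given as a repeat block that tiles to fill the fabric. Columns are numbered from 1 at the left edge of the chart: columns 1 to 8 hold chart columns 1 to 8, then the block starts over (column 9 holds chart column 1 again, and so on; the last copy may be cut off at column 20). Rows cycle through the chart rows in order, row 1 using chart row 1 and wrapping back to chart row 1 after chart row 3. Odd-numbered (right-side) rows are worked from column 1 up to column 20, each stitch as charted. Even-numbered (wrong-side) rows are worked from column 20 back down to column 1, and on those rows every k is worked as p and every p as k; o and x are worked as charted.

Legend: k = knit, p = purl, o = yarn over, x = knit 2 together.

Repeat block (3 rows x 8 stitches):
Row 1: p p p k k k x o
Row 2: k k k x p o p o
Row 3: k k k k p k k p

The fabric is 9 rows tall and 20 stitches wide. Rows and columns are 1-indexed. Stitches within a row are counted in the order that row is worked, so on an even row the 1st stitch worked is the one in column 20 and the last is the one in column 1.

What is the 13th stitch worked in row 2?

Result:
o

Derivation:
For row 2: chart row = ((2-1) mod 3) + 1 = 2; this is a WS (even) row.
Chart row 2 tiled across columns 1-20: k k k x p o p o k k k x p o p o k k k x
WS: work from column 20 back to column 1 (reverse the tiled row), swapping k<->p (o and x unchanged).
Row 2 as worked: x p p p o k o k x p p p o k o k x p p p
Stitch 13 in working order -> o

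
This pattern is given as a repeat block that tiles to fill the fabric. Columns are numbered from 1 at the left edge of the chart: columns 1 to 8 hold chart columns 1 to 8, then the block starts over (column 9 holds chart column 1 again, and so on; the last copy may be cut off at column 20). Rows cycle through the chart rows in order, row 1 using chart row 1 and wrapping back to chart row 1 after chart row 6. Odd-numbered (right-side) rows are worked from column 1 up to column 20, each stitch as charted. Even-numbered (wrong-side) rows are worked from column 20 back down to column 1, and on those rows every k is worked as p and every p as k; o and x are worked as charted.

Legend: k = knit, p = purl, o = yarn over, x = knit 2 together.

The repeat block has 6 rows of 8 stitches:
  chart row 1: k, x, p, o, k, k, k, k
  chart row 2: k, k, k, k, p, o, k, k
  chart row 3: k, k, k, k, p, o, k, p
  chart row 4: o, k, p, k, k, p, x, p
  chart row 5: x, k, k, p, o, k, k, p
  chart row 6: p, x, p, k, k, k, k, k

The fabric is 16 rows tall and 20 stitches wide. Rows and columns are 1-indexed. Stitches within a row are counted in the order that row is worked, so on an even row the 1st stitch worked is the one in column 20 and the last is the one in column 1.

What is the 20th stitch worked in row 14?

Row 14 uses chart row ((14-1) mod 6)+1 = 2. Row 14 is even, so WS.
Chart row 2 tiled across columns 1-20: k k k k p o k k k k k k p o k k k k k k
Wrong side: read the tiled row from column 20 down to 1 and exchange k with p (leave o, x).
Row 14 as worked: p p p p p p o k p p p p p p o k p p p p
The 20th stitch worked is p.

Result:
p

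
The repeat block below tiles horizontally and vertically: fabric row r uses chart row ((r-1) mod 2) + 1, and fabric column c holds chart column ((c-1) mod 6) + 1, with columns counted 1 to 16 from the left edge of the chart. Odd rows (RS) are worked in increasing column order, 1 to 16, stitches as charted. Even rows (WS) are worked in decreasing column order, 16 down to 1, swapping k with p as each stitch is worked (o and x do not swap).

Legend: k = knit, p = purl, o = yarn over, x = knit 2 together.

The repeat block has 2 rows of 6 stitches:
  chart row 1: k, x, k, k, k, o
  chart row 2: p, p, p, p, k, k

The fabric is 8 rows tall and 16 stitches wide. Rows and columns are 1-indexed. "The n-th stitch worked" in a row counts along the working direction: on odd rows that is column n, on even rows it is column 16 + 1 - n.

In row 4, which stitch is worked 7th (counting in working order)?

Row 4 uses chart row ((4-1) mod 2)+1 = 2. Row 4 is even, so WS.
Chart row 2 tiled across columns 1-16: p p p p k k p p p p k k p p p p
Wrong side: read the tiled row from column 16 down to 1 and exchange k with p (leave o, x).
Row 4 as worked: k k k k p p k k k k p p k k k k
The 7th stitch worked is k.

Result:
k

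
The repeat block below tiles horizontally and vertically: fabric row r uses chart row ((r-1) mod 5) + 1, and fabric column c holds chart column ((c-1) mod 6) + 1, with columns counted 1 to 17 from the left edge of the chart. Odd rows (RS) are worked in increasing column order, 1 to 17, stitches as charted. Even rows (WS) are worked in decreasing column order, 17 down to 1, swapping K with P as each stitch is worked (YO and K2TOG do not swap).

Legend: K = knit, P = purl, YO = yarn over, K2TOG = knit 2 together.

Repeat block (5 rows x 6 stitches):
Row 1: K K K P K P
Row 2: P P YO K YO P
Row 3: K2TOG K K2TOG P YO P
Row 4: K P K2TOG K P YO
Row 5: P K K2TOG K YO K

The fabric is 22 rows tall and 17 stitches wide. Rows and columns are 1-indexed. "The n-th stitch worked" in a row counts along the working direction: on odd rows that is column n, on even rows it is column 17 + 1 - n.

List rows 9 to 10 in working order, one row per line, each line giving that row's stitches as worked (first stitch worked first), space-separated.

Rows as worked:
K P K2TOG K P YO K P K2TOG K P YO K P K2TOG K P
YO P K2TOG P K P YO P K2TOG P K P YO P K2TOG P K

Derivation:
Row 9: chart row 4, RS - tile across columns 1-17 and work as-is.
Row 10: chart row 5, WS - tiled (columns 1-17): P K K2TOG K YO K P K K2TOG K YO K P K K2TOG K YO; work from column 17 back to 1 with K<->P swapped.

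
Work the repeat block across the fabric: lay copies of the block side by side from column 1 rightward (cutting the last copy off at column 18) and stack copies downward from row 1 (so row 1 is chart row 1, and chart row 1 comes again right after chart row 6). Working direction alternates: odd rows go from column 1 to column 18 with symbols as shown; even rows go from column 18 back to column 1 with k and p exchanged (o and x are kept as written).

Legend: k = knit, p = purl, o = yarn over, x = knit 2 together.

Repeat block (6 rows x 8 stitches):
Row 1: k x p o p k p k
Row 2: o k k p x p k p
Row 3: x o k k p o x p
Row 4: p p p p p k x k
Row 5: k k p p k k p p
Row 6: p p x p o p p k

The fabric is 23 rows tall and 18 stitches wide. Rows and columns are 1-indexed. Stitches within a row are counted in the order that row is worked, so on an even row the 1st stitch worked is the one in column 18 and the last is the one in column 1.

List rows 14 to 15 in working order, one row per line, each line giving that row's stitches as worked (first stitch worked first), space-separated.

Row 14: chart row 2, WS - tiled (columns 1-18): o k k p x p k p o k k p x p k p o k; work from column 18 back to 1 with k<->p swapped.
Row 15: chart row 3, RS - tile across columns 1-18 and work as-is.

Result:
p o k p k x k p p o k p k x k p p o
x o k k p o x p x o k k p o x p x o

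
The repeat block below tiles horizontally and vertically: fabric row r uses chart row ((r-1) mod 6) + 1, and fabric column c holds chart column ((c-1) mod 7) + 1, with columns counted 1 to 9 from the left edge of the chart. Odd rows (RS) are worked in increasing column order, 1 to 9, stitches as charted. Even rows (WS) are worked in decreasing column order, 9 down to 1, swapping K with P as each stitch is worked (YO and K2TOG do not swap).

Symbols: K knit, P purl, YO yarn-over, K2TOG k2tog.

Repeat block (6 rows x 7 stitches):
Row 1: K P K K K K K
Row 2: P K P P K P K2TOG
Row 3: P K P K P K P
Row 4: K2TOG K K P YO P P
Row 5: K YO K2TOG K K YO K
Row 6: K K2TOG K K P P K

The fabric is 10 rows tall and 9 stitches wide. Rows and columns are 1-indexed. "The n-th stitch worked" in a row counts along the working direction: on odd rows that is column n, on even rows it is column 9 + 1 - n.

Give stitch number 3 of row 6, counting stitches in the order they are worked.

For row 6: chart row = ((6-1) mod 6) + 1 = 6; this is a WS (even) row.
Chart row 6 tiled across columns 1-9: K K2TOG K K P P K K K2TOG
Wrong side: read the tiled row from column 9 down to 1 and exchange K with P (leave YO, K2TOG).
Row 6 as worked: K2TOG P P K K P P K2TOG P
Stitch 3 in working order -> P

Stitch:
P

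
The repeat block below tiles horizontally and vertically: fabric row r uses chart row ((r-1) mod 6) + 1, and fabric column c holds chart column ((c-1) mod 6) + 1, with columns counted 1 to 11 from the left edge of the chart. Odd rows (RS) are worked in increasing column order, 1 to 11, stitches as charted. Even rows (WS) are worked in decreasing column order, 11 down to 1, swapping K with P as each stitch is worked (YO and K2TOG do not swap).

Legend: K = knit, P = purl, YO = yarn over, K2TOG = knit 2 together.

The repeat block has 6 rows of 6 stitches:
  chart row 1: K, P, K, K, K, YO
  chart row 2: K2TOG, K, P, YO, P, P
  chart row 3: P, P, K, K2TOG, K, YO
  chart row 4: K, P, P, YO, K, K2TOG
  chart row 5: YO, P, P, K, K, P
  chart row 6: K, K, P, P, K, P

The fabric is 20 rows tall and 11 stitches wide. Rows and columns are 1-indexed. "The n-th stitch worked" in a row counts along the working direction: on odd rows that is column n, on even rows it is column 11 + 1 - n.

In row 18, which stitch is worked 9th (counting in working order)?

Row 18 uses chart row ((18-1) mod 6)+1 = 6. Row 18 is even, so WS.
Chart row 6 tiled across columns 1-11: K K P P K P K K P P K
WS: work from column 11 back to column 1 (reverse the tiled row), swapping K<->P (YO and K2TOG unchanged).
Row 18 as worked: P K K P P K P K K P P
Counting 9 along the worked row gives K.

Stitch:
K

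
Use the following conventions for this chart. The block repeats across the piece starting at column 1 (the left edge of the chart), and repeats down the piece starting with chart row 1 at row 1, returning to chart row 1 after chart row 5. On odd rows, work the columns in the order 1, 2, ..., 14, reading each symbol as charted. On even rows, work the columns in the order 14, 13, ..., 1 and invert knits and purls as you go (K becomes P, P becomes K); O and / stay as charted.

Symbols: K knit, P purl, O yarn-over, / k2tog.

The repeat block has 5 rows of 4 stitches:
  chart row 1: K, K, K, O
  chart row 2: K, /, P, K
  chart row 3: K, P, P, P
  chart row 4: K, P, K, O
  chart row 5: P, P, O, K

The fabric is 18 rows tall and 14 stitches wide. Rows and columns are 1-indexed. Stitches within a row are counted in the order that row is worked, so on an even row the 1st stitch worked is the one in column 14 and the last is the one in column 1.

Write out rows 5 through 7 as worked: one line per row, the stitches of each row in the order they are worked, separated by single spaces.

== ROWS AS WORKED ==
P P O K P P O K P P O K P P
P P O P P P O P P P O P P P
K / P K K / P K K / P K K /

Derivation:
Row 5: chart row 5, RS - tile across columns 1-14 and work as-is.
Row 6: chart row 1, WS - tiled (columns 1-14): K K K O K K K O K K K O K K; work from column 14 back to 1 with K<->P swapped.
Row 7: chart row 2, RS - tile across columns 1-14 and work as-is.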